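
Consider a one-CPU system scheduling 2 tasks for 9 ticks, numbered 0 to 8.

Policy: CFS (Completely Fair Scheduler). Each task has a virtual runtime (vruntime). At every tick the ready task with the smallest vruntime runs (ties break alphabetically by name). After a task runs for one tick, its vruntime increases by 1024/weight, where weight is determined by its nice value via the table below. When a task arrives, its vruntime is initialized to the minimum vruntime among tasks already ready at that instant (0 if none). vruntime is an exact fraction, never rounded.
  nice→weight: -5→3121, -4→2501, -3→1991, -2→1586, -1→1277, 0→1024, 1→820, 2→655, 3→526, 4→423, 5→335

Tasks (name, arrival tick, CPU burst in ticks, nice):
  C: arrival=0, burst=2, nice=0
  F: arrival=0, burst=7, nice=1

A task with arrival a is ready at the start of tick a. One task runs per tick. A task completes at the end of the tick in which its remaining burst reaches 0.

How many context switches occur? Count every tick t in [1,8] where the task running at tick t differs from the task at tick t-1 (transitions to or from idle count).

t=0: vr[C=0 F=0] → run C
t=1: vr[C=1 F=0] → run F
t=2: vr[C=1 F=256/205] → run C
t=3: vr[F=256/205] → run F
t=4: vr[F=512/205] → run F
t=5: vr[F=768/205] → run F
t=6: vr[F=1024/205] → run F
t=7: vr[F=256/41] → run F
t=8: vr[F=1536/205] → run F

context switches = 3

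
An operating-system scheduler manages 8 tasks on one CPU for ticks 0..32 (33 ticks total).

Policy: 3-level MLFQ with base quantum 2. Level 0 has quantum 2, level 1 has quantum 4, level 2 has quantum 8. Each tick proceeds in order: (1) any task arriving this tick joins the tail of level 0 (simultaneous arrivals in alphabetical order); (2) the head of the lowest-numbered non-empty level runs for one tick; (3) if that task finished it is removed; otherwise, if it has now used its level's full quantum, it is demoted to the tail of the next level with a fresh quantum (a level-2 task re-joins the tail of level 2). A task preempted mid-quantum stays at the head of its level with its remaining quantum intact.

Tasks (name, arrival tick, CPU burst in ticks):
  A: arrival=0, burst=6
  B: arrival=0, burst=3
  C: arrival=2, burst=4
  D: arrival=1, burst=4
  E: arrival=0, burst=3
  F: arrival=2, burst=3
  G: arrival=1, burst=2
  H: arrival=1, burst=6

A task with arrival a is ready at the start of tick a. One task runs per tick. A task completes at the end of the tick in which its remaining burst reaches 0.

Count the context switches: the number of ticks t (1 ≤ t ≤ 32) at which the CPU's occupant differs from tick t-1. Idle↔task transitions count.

t=0: L0/L1/L2 = ABE/-/- → run A
t=1: L0/L1/L2 = ABEDGH/-/- → run A
t=2: L0/L1/L2 = BEDGHCF/A/- → run B
t=3: L0/L1/L2 = BEDGHCF/A/- → run B
t=4: L0/L1/L2 = EDGHCF/AB/- → run E
t=5: L0/L1/L2 = EDGHCF/AB/- → run E
t=6: L0/L1/L2 = DGHCF/ABE/- → run D
t=7: L0/L1/L2 = DGHCF/ABE/- → run D
t=8: L0/L1/L2 = GHCF/ABED/- → run G
t=9: L0/L1/L2 = GHCF/ABED/- → run G
t=10: L0/L1/L2 = HCF/ABED/- → run H
t=11: L0/L1/L2 = HCF/ABED/- → run H
t=12: L0/L1/L2 = CF/ABEDH/- → run C
t=13: L0/L1/L2 = CF/ABEDH/- → run C
t=14: L0/L1/L2 = F/ABEDHC/- → run F
t=15: L0/L1/L2 = F/ABEDHC/- → run F
t=16: L0/L1/L2 = -/ABEDHCF/- → run A
t=17: L0/L1/L2 = -/ABEDHCF/- → run A
t=18: L0/L1/L2 = -/ABEDHCF/- → run A
t=19: L0/L1/L2 = -/ABEDHCF/- → run A
t=20: L0/L1/L2 = -/BEDHCF/- → run B
t=21: L0/L1/L2 = -/EDHCF/- → run E
t=22: L0/L1/L2 = -/DHCF/- → run D
t=23: L0/L1/L2 = -/DHCF/- → run D
t=24: L0/L1/L2 = -/HCF/- → run H
t=25: L0/L1/L2 = -/HCF/- → run H
t=26: L0/L1/L2 = -/HCF/- → run H
t=27: L0/L1/L2 = -/HCF/- → run H
t=28: L0/L1/L2 = -/CF/- → run C
t=29: L0/L1/L2 = -/CF/- → run C
t=30: L0/L1/L2 = -/F/- → run F
t=31: (idle)
t=32: (idle)

context switches = 15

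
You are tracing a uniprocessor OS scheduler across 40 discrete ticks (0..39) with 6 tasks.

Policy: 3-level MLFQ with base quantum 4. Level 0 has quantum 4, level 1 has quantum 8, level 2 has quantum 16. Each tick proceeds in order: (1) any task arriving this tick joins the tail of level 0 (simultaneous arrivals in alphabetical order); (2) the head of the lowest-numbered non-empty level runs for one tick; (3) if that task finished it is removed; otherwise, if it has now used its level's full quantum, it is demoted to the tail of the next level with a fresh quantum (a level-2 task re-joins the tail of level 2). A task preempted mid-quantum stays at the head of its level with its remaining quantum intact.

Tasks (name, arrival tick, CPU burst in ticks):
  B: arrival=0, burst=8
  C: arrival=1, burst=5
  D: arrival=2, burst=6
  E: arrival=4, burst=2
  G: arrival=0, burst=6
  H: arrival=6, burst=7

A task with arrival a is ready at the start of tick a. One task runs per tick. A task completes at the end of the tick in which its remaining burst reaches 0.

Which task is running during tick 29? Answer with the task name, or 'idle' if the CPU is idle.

t=0: L0/L1/L2 = BG/-/- → run B
t=1: L0/L1/L2 = BGC/-/- → run B
t=2: L0/L1/L2 = BGCD/-/- → run B
t=3: L0/L1/L2 = BGCD/-/- → run B
t=4: L0/L1/L2 = GCDE/B/- → run G
t=5: L0/L1/L2 = GCDE/B/- → run G
t=6: L0/L1/L2 = GCDEH/B/- → run G
t=7: L0/L1/L2 = GCDEH/B/- → run G
t=8: L0/L1/L2 = CDEH/BG/- → run C
t=9: L0/L1/L2 = CDEH/BG/- → run C
t=10: L0/L1/L2 = CDEH/BG/- → run C
t=11: L0/L1/L2 = CDEH/BG/- → run C
t=12: L0/L1/L2 = DEH/BGC/- → run D
t=13: L0/L1/L2 = DEH/BGC/- → run D
t=14: L0/L1/L2 = DEH/BGC/- → run D
t=15: L0/L1/L2 = DEH/BGC/- → run D
t=16: L0/L1/L2 = EH/BGCD/- → run E
t=17: L0/L1/L2 = EH/BGCD/- → run E
t=18: L0/L1/L2 = H/BGCD/- → run H
t=19: L0/L1/L2 = H/BGCD/- → run H
t=20: L0/L1/L2 = H/BGCD/- → run H
t=21: L0/L1/L2 = H/BGCD/- → run H
t=22: L0/L1/L2 = -/BGCDH/- → run B
t=23: L0/L1/L2 = -/BGCDH/- → run B
t=24: L0/L1/L2 = -/BGCDH/- → run B
t=25: L0/L1/L2 = -/BGCDH/- → run B
t=26: L0/L1/L2 = -/GCDH/- → run G
t=27: L0/L1/L2 = -/GCDH/- → run G
t=28: L0/L1/L2 = -/CDH/- → run C
t=29: L0/L1/L2 = -/DH/- → run D
t=30: L0/L1/L2 = -/DH/- → run D
t=31: L0/L1/L2 = -/H/- → run H
t=32: L0/L1/L2 = -/H/- → run H
t=33: L0/L1/L2 = -/H/- → run H
t=34: (idle)
t=35: (idle)
t=36: (idle)
t=37: (idle)
t=38: (idle)
t=39: (idle)

running at tick 29 = D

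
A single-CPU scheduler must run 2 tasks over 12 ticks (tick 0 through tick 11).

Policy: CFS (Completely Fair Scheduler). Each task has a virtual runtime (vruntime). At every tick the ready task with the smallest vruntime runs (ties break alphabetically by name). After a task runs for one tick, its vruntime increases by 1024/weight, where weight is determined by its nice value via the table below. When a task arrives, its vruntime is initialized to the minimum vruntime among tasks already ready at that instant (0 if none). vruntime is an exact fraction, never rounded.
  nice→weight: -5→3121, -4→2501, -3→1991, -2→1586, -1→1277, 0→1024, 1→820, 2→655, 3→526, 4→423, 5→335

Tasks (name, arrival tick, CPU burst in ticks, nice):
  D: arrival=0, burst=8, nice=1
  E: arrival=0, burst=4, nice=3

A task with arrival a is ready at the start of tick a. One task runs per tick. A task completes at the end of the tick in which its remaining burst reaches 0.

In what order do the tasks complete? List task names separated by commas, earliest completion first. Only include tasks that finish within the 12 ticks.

t=0: vr[D=0 E=0] → run D
t=1: vr[D=256/205 E=0] → run E
t=2: vr[D=256/205 E=512/263] → run D
t=3: vr[D=512/205 E=512/263] → run E
t=4: vr[D=512/205 E=1024/263] → run D
t=5: vr[D=768/205 E=1024/263] → run D
t=6: vr[D=1024/205 E=1024/263] → run E
t=7: vr[D=1024/205 E=1536/263] → run D
t=8: vr[D=256/41 E=1536/263] → run E
t=9: vr[D=256/41] → run D
t=10: vr[D=1536/205] → run D
t=11: vr[D=1792/205] → run D

completion order = E, D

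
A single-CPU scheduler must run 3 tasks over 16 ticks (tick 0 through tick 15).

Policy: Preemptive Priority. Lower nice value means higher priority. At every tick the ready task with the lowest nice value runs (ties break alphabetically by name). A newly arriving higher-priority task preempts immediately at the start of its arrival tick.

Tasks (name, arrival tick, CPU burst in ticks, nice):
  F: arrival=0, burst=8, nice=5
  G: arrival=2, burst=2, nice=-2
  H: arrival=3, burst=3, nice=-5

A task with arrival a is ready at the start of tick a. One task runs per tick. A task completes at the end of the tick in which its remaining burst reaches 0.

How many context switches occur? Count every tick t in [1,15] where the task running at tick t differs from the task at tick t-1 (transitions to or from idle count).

t=0: ready={F} → run F
t=1: ready={F} → run F
t=2: ready={F,G} → run G
t=3: ready={F,G,H} → run H
t=4: ready={F,G,H} → run H
t=5: ready={F,G,H} → run H
t=6: ready={F,G} → run G
t=7: ready={F} → run F
t=8: ready={F} → run F
t=9: ready={F} → run F
t=10: ready={F} → run F
t=11: ready={F} → run F
t=12: ready={F} → run F
t=13: (idle)
t=14: (idle)
t=15: (idle)

context switches = 5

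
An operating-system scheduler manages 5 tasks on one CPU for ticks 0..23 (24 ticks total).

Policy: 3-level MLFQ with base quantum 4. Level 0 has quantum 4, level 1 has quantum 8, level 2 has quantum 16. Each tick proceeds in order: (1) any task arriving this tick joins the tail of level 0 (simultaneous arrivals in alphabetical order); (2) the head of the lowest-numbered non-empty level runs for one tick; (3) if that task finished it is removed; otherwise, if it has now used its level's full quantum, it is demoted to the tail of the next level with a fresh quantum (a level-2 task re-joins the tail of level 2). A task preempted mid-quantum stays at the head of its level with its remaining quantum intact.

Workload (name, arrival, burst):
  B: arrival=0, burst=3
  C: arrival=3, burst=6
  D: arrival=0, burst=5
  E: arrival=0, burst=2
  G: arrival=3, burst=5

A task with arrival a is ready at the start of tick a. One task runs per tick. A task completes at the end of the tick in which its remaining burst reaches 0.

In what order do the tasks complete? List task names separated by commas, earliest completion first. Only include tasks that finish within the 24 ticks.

t=0: L0/L1/L2 = BDE/-/- → run B
t=1: L0/L1/L2 = BDE/-/- → run B
t=2: L0/L1/L2 = BDE/-/- → run B
t=3: L0/L1/L2 = DECG/-/- → run D
t=4: L0/L1/L2 = DECG/-/- → run D
t=5: L0/L1/L2 = DECG/-/- → run D
t=6: L0/L1/L2 = DECG/-/- → run D
t=7: L0/L1/L2 = ECG/D/- → run E
t=8: L0/L1/L2 = ECG/D/- → run E
t=9: L0/L1/L2 = CG/D/- → run C
t=10: L0/L1/L2 = CG/D/- → run C
t=11: L0/L1/L2 = CG/D/- → run C
t=12: L0/L1/L2 = CG/D/- → run C
t=13: L0/L1/L2 = G/DC/- → run G
t=14: L0/L1/L2 = G/DC/- → run G
t=15: L0/L1/L2 = G/DC/- → run G
t=16: L0/L1/L2 = G/DC/- → run G
t=17: L0/L1/L2 = -/DCG/- → run D
t=18: L0/L1/L2 = -/CG/- → run C
t=19: L0/L1/L2 = -/CG/- → run C
t=20: L0/L1/L2 = -/G/- → run G
t=21: (idle)
t=22: (idle)
t=23: (idle)

completion order = B, E, D, C, G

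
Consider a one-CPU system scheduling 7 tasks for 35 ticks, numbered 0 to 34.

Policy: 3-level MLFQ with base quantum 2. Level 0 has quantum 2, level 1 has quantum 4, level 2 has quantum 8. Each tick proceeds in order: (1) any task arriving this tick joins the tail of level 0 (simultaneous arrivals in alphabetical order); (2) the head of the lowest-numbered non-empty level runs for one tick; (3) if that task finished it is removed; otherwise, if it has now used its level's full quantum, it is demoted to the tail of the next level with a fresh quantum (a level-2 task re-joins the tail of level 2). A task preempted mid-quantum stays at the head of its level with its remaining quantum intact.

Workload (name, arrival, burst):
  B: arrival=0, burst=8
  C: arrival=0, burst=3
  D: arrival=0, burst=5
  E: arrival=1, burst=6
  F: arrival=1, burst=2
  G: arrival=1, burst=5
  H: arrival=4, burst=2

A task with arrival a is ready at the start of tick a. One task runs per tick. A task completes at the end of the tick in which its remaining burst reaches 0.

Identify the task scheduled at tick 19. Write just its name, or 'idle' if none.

t=0: L0/L1/L2 = BCD/-/- → run B
t=1: L0/L1/L2 = BCDEFG/-/- → run B
t=2: L0/L1/L2 = CDEFG/B/- → run C
t=3: L0/L1/L2 = CDEFG/B/- → run C
t=4: L0/L1/L2 = DEFGH/BC/- → run D
t=5: L0/L1/L2 = DEFGH/BC/- → run D
t=6: L0/L1/L2 = EFGH/BCD/- → run E
t=7: L0/L1/L2 = EFGH/BCD/- → run E
t=8: L0/L1/L2 = FGH/BCDE/- → run F
t=9: L0/L1/L2 = FGH/BCDE/- → run F
t=10: L0/L1/L2 = GH/BCDE/- → run G
t=11: L0/L1/L2 = GH/BCDE/- → run G
t=12: L0/L1/L2 = H/BCDEG/- → run H
t=13: L0/L1/L2 = H/BCDEG/- → run H
t=14: L0/L1/L2 = -/BCDEG/- → run B
t=15: L0/L1/L2 = -/BCDEG/- → run B
t=16: L0/L1/L2 = -/BCDEG/- → run B
t=17: L0/L1/L2 = -/BCDEG/- → run B
t=18: L0/L1/L2 = -/CDEG/B → run C
t=19: L0/L1/L2 = -/DEG/B → run D
t=20: L0/L1/L2 = -/DEG/B → run D
t=21: L0/L1/L2 = -/DEG/B → run D
t=22: L0/L1/L2 = -/EG/B → run E
t=23: L0/L1/L2 = -/EG/B → run E
t=24: L0/L1/L2 = -/EG/B → run E
t=25: L0/L1/L2 = -/EG/B → run E
t=26: L0/L1/L2 = -/G/B → run G
t=27: L0/L1/L2 = -/G/B → run G
t=28: L0/L1/L2 = -/G/B → run G
t=29: L0/L1/L2 = -/-/B → run B
t=30: L0/L1/L2 = -/-/B → run B
t=31: (idle)
t=32: (idle)
t=33: (idle)
t=34: (idle)

running at tick 19 = D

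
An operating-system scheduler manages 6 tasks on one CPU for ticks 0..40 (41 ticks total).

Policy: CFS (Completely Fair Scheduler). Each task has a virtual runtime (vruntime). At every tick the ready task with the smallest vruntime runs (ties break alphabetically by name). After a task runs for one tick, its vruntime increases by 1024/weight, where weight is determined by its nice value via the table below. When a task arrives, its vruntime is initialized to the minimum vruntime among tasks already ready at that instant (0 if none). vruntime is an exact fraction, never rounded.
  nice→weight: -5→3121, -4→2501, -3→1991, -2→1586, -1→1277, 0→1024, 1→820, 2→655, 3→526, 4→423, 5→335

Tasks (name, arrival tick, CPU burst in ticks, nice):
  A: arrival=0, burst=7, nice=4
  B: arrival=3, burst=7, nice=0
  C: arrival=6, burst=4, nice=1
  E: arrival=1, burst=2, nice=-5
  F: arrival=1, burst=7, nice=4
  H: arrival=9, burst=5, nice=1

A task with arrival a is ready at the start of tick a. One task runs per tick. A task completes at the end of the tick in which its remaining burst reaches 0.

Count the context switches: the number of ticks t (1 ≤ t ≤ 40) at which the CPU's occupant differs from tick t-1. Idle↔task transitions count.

t=0: vr[A=0] → run A
t=1: vr[A=1024/423 E=1024/423 F=1024/423] → run A
t=2: vr[A=2048/423 E=1024/423 F=1024/423] → run E
t=3: vr[A=2048/423 B=1024/423 E=3629056/1320183 F=1024/423] → run B
t=4: vr[A=2048/423 B=1447/423 E=3629056/1320183 F=1024/423] → run F
t=5: vr[A=2048/423 B=1447/423 E=3629056/1320183 F=2048/423] → run E
t=6: vr[A=2048/423 B=1447/423 C=1447/423 F=2048/423] → run B
t=7: vr[A=2048/423 B=1870/423 C=1447/423 F=2048/423] → run C
t=8: vr[A=2048/423 B=1870/423 C=404923/86715 F=2048/423] → run B
t=9: vr[A=2048/423 B=2293/423 C=404923/86715 F=2048/423 H=404923/86715] → run C
t=10: vr[A=2048/423 B=2293/423 C=513211/86715 F=2048/423 H=404923/86715] → run H
t=11: vr[A=2048/423 B=2293/423 C=513211/86715 F=2048/423 H=513211/86715] → run A
t=12: vr[A=1024/141 B=2293/423 C=513211/86715 F=2048/423 H=513211/86715] → run F
t=13: vr[A=1024/141 B=2293/423 C=513211/86715 F=1024/141 H=513211/86715] → run B
t=14: vr[A=1024/141 B=2716/423 C=513211/86715 F=1024/141 H=513211/86715] → run C
t=15: vr[A=1024/141 B=2716/423 C=621499/86715 F=1024/141 H=513211/86715] → run H
t=16: vr[A=1024/141 B=2716/423 C=621499/86715 F=1024/141 H=621499/86715] → run B
t=17: vr[A=1024/141 B=3139/423 C=621499/86715 F=1024/141 H=621499/86715] → run C
t=18: vr[A=1024/141 B=3139/423 F=1024/141 H=621499/86715] → run H
t=19: vr[A=1024/141 B=3139/423 F=1024/141 H=729787/86715] → run A
t=20: vr[A=4096/423 B=3139/423 F=1024/141 H=729787/86715] → run F
t=21: vr[A=4096/423 B=3139/423 F=4096/423 H=729787/86715] → run B
t=22: vr[A=4096/423 B=3562/423 F=4096/423 H=729787/86715] → run H
t=23: vr[A=4096/423 B=3562/423 F=4096/423 H=167615/17343] → run B
t=24: vr[A=4096/423 F=4096/423 H=167615/17343] → run H
t=25: vr[A=4096/423 F=4096/423] → run A
t=26: vr[A=5120/423 F=4096/423] → run F
t=27: vr[A=5120/423 F=5120/423] → run A
t=28: vr[A=2048/141 F=5120/423] → run F
t=29: vr[A=2048/141 F=2048/141] → run A
t=30: vr[F=2048/141] → run F
t=31: vr[F=7168/423] → run F
t=32: (idle)
t=33: (idle)
t=34: (idle)
t=35: (idle)
t=36: (idle)
t=37: (idle)
t=38: (idle)
t=39: (idle)
t=40: (idle)

context switches = 30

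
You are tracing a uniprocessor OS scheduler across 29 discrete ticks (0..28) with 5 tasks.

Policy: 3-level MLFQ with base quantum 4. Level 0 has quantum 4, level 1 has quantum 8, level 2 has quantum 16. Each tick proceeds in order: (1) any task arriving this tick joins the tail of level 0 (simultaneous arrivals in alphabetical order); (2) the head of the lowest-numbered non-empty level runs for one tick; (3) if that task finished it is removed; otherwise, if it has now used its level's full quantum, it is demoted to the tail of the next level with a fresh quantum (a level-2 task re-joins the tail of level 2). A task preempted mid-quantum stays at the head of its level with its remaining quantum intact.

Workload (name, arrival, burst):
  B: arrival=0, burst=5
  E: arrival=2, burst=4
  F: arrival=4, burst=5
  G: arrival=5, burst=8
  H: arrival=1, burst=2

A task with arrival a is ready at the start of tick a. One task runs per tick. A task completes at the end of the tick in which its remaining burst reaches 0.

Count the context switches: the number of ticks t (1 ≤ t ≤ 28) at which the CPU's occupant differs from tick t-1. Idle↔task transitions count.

context switches = 8

t=0: L0/L1/L2 = B/-/- → run B
t=1: L0/L1/L2 = BH/-/- → run B
t=2: L0/L1/L2 = BHE/-/- → run B
t=3: L0/L1/L2 = BHE/-/- → run B
t=4: L0/L1/L2 = HEF/B/- → run H
t=5: L0/L1/L2 = HEFG/B/- → run H
t=6: L0/L1/L2 = EFG/B/- → run E
t=7: L0/L1/L2 = EFG/B/- → run E
t=8: L0/L1/L2 = EFG/B/- → run E
t=9: L0/L1/L2 = EFG/B/- → run E
t=10: L0/L1/L2 = FG/B/- → run F
t=11: L0/L1/L2 = FG/B/- → run F
t=12: L0/L1/L2 = FG/B/- → run F
t=13: L0/L1/L2 = FG/B/- → run F
t=14: L0/L1/L2 = G/BF/- → run G
t=15: L0/L1/L2 = G/BF/- → run G
t=16: L0/L1/L2 = G/BF/- → run G
t=17: L0/L1/L2 = G/BF/- → run G
t=18: L0/L1/L2 = -/BFG/- → run B
t=19: L0/L1/L2 = -/FG/- → run F
t=20: L0/L1/L2 = -/G/- → run G
t=21: L0/L1/L2 = -/G/- → run G
t=22: L0/L1/L2 = -/G/- → run G
t=23: L0/L1/L2 = -/G/- → run G
t=24: (idle)
t=25: (idle)
t=26: (idle)
t=27: (idle)
t=28: (idle)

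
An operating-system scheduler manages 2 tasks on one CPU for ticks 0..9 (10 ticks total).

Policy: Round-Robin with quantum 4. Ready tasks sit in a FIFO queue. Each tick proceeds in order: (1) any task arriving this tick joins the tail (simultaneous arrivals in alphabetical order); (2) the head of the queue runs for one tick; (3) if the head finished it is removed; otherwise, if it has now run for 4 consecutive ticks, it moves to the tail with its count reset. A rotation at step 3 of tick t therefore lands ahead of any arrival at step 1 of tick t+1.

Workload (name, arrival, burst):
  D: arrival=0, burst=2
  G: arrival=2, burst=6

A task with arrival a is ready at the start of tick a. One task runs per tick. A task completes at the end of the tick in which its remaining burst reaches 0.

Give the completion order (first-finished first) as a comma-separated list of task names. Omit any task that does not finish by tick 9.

completion order = D, G

t=0: queue=[D] q_used=0 → run D
t=1: queue=[D] q_used=1 → run D
t=2: queue=[G] q_used=0 → run G
t=3: queue=[G] q_used=1 → run G
t=4: queue=[G] q_used=2 → run G
t=5: queue=[G] q_used=3 → run G
t=6: queue=[G] q_used=0 → run G
t=7: queue=[G] q_used=1 → run G
t=8: (idle)
t=9: (idle)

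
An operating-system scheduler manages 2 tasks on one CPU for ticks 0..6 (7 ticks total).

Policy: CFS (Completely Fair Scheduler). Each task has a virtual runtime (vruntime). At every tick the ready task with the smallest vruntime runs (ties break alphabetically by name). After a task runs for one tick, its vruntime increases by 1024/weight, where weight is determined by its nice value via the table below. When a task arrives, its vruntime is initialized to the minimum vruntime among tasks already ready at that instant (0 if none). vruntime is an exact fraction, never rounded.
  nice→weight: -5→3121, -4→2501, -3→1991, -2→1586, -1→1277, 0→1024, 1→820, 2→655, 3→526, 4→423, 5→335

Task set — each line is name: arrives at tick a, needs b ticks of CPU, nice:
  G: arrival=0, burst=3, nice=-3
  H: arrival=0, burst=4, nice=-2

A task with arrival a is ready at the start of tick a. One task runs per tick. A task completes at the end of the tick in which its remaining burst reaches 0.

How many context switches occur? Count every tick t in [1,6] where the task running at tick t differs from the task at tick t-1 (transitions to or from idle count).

t=0: vr[G=0 H=0] → run G
t=1: vr[G=1024/1991 H=0] → run H
t=2: vr[G=1024/1991 H=512/793] → run G
t=3: vr[G=2048/1991 H=512/793] → run H
t=4: vr[G=2048/1991 H=1024/793] → run G
t=5: vr[H=1024/793] → run H
t=6: vr[H=1536/793] → run H

context switches = 5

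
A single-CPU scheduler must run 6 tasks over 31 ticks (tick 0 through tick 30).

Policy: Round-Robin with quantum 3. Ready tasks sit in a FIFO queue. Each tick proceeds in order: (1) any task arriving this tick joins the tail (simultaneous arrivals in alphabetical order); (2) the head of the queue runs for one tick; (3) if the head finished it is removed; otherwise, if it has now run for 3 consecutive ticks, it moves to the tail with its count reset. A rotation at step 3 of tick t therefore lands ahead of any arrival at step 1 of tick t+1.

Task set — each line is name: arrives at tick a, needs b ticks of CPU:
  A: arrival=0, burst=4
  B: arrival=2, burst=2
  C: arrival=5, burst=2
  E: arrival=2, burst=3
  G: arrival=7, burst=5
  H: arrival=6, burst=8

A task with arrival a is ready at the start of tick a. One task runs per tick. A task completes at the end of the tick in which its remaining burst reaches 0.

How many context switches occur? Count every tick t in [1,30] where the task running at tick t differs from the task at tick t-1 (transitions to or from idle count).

t=0: queue=[A] q_used=0 → run A
t=1: queue=[A] q_used=1 → run A
t=2: queue=[A,B,E] q_used=2 → run A
t=3: queue=[B,E,A] q_used=0 → run B
t=4: queue=[B,E,A] q_used=1 → run B
t=5: queue=[E,A,C] q_used=0 → run E
t=6: queue=[E,A,C,H] q_used=1 → run E
t=7: queue=[E,A,C,H,G] q_used=2 → run E
t=8: queue=[A,C,H,G] q_used=0 → run A
t=9: queue=[C,H,G] q_used=0 → run C
t=10: queue=[C,H,G] q_used=1 → run C
t=11: queue=[H,G] q_used=0 → run H
t=12: queue=[H,G] q_used=1 → run H
t=13: queue=[H,G] q_used=2 → run H
t=14: queue=[G,H] q_used=0 → run G
t=15: queue=[G,H] q_used=1 → run G
t=16: queue=[G,H] q_used=2 → run G
t=17: queue=[H,G] q_used=0 → run H
t=18: queue=[H,G] q_used=1 → run H
t=19: queue=[H,G] q_used=2 → run H
t=20: queue=[G,H] q_used=0 → run G
t=21: queue=[G,H] q_used=1 → run G
t=22: queue=[H] q_used=0 → run H
t=23: queue=[H] q_used=1 → run H
t=24: (idle)
t=25: (idle)
t=26: (idle)
t=27: (idle)
t=28: (idle)
t=29: (idle)
t=30: (idle)

context switches = 10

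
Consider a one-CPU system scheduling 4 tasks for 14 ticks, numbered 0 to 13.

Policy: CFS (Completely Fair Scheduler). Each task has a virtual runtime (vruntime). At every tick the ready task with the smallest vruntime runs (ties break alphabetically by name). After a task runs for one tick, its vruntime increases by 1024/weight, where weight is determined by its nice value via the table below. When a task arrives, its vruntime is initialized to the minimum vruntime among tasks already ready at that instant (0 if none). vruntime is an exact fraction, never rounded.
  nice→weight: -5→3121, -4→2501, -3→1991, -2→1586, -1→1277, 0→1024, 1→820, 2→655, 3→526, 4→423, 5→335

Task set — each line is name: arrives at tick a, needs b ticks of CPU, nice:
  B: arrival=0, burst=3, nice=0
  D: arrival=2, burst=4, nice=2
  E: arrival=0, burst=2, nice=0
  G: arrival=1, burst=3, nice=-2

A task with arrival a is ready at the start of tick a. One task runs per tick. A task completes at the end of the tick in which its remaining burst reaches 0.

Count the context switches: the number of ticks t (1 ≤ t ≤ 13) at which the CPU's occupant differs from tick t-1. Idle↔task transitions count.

t=0: vr[B=0 E=0] → run B
t=1: vr[B=1 E=0 G=0] → run E
t=2: vr[B=1 D=0 E=1 G=0] → run D
t=3: vr[B=1 D=1024/655 E=1 G=0] → run G
t=4: vr[B=1 D=1024/655 E=1 G=512/793] → run G
t=5: vr[B=1 D=1024/655 E=1 G=1024/793] → run B
t=6: vr[B=2 D=1024/655 E=1 G=1024/793] → run E
t=7: vr[B=2 D=1024/655 G=1024/793] → run G
t=8: vr[B=2 D=1024/655] → run D
t=9: vr[B=2 D=2048/655] → run B
t=10: vr[D=2048/655] → run D
t=11: vr[D=3072/655] → run D
t=12: (idle)
t=13: (idle)

context switches = 10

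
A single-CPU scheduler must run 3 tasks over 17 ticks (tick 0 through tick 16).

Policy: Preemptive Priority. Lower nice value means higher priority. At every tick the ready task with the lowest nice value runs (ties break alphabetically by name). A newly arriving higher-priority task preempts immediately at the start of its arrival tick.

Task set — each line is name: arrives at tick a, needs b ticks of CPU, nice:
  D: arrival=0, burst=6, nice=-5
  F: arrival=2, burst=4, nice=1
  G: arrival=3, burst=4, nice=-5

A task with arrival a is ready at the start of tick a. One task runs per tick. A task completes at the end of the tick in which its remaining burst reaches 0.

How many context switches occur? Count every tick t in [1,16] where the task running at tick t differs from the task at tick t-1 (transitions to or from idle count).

t=0: ready={D} → run D
t=1: ready={D} → run D
t=2: ready={D,F} → run D
t=3: ready={D,F,G} → run D
t=4: ready={D,F,G} → run D
t=5: ready={D,F,G} → run D
t=6: ready={F,G} → run G
t=7: ready={F,G} → run G
t=8: ready={F,G} → run G
t=9: ready={F,G} → run G
t=10: ready={F} → run F
t=11: ready={F} → run F
t=12: ready={F} → run F
t=13: ready={F} → run F
t=14: (idle)
t=15: (idle)
t=16: (idle)

context switches = 3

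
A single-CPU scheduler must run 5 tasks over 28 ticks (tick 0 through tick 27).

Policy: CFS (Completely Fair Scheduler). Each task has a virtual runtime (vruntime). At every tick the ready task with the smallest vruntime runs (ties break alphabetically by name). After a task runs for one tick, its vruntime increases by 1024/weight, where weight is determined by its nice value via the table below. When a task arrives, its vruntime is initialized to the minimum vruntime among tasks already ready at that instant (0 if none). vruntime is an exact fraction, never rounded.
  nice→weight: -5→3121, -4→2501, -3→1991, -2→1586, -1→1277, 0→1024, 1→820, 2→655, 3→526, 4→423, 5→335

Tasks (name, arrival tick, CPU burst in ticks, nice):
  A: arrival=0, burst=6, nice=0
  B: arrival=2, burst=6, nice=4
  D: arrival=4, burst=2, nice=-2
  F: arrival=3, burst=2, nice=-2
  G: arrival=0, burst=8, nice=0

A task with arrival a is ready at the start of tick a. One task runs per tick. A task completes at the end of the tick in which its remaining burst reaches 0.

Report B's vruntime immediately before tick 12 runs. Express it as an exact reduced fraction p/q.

t=0: vr[A=0 G=0] → run A
t=1: vr[A=1 G=0] → run G
t=2: vr[A=1 B=1 G=1] → run A
t=3: vr[A=2 B=1 F=1 G=1] → run B
t=4: vr[A=2 B=1447/423 D=1 F=1 G=1] → run D
t=5: vr[A=2 B=1447/423 D=1305/793 F=1 G=1] → run F
t=6: vr[A=2 B=1447/423 D=1305/793 F=1305/793 G=1] → run G
t=7: vr[A=2 B=1447/423 D=1305/793 F=1305/793 G=2] → run D
t=8: vr[A=2 B=1447/423 F=1305/793 G=2] → run F
t=9: vr[A=2 B=1447/423 G=2] → run A
t=10: vr[A=3 B=1447/423 G=2] → run G
t=11: vr[A=3 B=1447/423 G=3] → run A
t=12: vr[A=4 B=1447/423 G=3] → run G
t=13: vr[A=4 B=1447/423 G=4] → run B
t=14: vr[A=4 B=2471/423 G=4] → run A
t=15: vr[A=5 B=2471/423 G=4] → run G
t=16: vr[A=5 B=2471/423 G=5] → run A
t=17: vr[B=2471/423 G=5] → run G
t=18: vr[B=2471/423 G=6] → run B
t=19: vr[B=1165/141 G=6] → run G
t=20: vr[B=1165/141 G=7] → run G
t=21: vr[B=1165/141] → run B
t=22: vr[B=4519/423] → run B
t=23: vr[B=5543/423] → run B
t=24: (idle)
t=25: (idle)
t=26: (idle)
t=27: (idle)

vruntime(B, start of tick 12) = 1447/423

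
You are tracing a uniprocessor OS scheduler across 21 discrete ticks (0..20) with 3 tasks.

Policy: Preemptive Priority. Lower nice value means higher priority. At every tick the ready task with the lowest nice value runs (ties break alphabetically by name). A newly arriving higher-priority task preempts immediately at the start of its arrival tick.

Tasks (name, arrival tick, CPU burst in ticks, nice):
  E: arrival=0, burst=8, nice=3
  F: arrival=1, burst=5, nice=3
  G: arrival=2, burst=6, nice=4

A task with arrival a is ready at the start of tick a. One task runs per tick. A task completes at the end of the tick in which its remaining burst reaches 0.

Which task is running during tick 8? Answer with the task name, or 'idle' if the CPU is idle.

running at tick 8 = F

t=0: ready={E} → run E
t=1: ready={E,F} → run E
t=2: ready={E,F,G} → run E
t=3: ready={E,F,G} → run E
t=4: ready={E,F,G} → run E
t=5: ready={E,F,G} → run E
t=6: ready={E,F,G} → run E
t=7: ready={E,F,G} → run E
t=8: ready={F,G} → run F
t=9: ready={F,G} → run F
t=10: ready={F,G} → run F
t=11: ready={F,G} → run F
t=12: ready={F,G} → run F
t=13: ready={G} → run G
t=14: ready={G} → run G
t=15: ready={G} → run G
t=16: ready={G} → run G
t=17: ready={G} → run G
t=18: ready={G} → run G
t=19: (idle)
t=20: (idle)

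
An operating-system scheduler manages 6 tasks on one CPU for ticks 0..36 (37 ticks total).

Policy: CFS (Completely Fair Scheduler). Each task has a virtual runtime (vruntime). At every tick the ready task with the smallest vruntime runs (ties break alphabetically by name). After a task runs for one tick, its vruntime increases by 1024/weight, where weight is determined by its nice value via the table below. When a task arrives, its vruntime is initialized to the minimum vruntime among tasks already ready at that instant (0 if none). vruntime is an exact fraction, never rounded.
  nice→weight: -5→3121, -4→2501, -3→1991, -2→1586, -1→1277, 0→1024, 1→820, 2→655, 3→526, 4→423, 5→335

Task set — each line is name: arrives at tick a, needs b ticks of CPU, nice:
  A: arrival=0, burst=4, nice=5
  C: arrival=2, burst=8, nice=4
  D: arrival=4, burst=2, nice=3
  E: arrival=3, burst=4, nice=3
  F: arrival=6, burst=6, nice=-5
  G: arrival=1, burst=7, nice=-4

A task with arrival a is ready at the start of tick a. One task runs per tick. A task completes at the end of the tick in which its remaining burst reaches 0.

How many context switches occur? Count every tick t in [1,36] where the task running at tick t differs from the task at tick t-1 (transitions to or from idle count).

context switches = 26

t=0: vr[A=0] → run A
t=1: vr[A=1024/335 G=1024/335] → run A
t=2: vr[A=2048/335 C=1024/335 G=1024/335] → run C
t=3: vr[A=2048/335 C=776192/141705 E=1024/335 G=1024/335] → run E
t=4: vr[A=2048/335 C=776192/141705 D=1024/335 E=440832/88105 G=1024/335] → run D
t=5: vr[A=2048/335 C=776192/141705 D=440832/88105 E=440832/88105 G=1024/335] → run G
t=6: vr[A=2048/335 C=776192/141705 D=440832/88105 E=440832/88105 F=2904064/837835 G=2904064/837835] → run F
t=7: vr[A=2048/335 C=776192/141705 D=440832/88105 E=440832/88105 F=9921526784/2614883035 G=2904064/837835] → run G
t=8: vr[A=2048/335 C=776192/141705 D=440832/88105 E=440832/88105 F=9921526784/2614883035 G=3247104/837835] → run F
t=9: vr[A=2048/335 C=776192/141705 D=440832/88105 E=440832/88105 F=10779469824/2614883035 G=3247104/837835] → run G
t=10: vr[A=2048/335 C=776192/141705 D=440832/88105 E=440832/88105 F=10779469824/2614883035 G=3590144/837835] → run F
t=11: vr[A=2048/335 C=776192/141705 D=440832/88105 E=440832/88105 F=11637412864/2614883035 G=3590144/837835] → run G
t=12: vr[A=2048/335 C=776192/141705 D=440832/88105 E=440832/88105 F=11637412864/2614883035 G=3933184/837835] → run F
t=13: vr[A=2048/335 C=776192/141705 D=440832/88105 E=440832/88105 F=12495355904/2614883035 G=3933184/837835] → run G
t=14: vr[A=2048/335 C=776192/141705 D=440832/88105 E=440832/88105 F=12495355904/2614883035 G=4276224/837835] → run F
t=15: vr[A=2048/335 C=776192/141705 D=440832/88105 E=440832/88105 F=13353298944/2614883035 G=4276224/837835] → run D
t=16: vr[A=2048/335 C=776192/141705 E=440832/88105 F=13353298944/2614883035 G=4276224/837835] → run E
t=17: vr[A=2048/335 C=776192/141705 E=612352/88105 F=13353298944/2614883035 G=4276224/837835] → run G
t=18: vr[A=2048/335 C=776192/141705 E=612352/88105 F=13353298944/2614883035 G=4619264/837835] → run F
t=19: vr[A=2048/335 C=776192/141705 E=612352/88105 G=4619264/837835] → run C
t=20: vr[A=2048/335 C=1119232/141705 E=612352/88105 G=4619264/837835] → run G
t=21: vr[A=2048/335 C=1119232/141705 E=612352/88105] → run A
t=22: vr[A=3072/335 C=1119232/141705 E=612352/88105] → run E
t=23: vr[A=3072/335 C=1119232/141705 E=783872/88105] → run C
t=24: vr[A=3072/335 C=487424/47235 E=783872/88105] → run E
t=25: vr[A=3072/335 C=487424/47235] → run A
t=26: vr[C=487424/47235] → run C
t=27: vr[C=1805312/141705] → run C
t=28: vr[C=2148352/141705] → run C
t=29: vr[C=830464/47235] → run C
t=30: vr[C=2834432/141705] → run C
t=31: (idle)
t=32: (idle)
t=33: (idle)
t=34: (idle)
t=35: (idle)
t=36: (idle)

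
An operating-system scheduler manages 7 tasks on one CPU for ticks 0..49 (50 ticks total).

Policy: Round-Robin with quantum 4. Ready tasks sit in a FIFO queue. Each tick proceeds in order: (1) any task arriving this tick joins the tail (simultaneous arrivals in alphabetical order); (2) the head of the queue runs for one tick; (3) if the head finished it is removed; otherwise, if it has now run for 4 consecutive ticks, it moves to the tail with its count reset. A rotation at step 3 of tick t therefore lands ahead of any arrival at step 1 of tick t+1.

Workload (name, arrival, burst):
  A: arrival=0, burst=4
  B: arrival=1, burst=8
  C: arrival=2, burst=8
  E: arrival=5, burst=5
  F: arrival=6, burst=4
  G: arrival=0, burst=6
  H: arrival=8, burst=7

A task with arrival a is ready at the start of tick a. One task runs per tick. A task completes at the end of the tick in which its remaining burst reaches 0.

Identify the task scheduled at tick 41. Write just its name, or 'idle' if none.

running at tick 41 = H

t=0: queue=[A,G] q_used=0 → run A
t=1: queue=[A,G,B] q_used=1 → run A
t=2: queue=[A,G,B,C] q_used=2 → run A
t=3: queue=[A,G,B,C] q_used=3 → run A
t=4: queue=[G,B,C] q_used=0 → run G
t=5: queue=[G,B,C,E] q_used=1 → run G
t=6: queue=[G,B,C,E,F] q_used=2 → run G
t=7: queue=[G,B,C,E,F] q_used=3 → run G
t=8: queue=[B,C,E,F,G,H] q_used=0 → run B
t=9: queue=[B,C,E,F,G,H] q_used=1 → run B
t=10: queue=[B,C,E,F,G,H] q_used=2 → run B
t=11: queue=[B,C,E,F,G,H] q_used=3 → run B
t=12: queue=[C,E,F,G,H,B] q_used=0 → run C
t=13: queue=[C,E,F,G,H,B] q_used=1 → run C
t=14: queue=[C,E,F,G,H,B] q_used=2 → run C
t=15: queue=[C,E,F,G,H,B] q_used=3 → run C
t=16: queue=[E,F,G,H,B,C] q_used=0 → run E
t=17: queue=[E,F,G,H,B,C] q_used=1 → run E
t=18: queue=[E,F,G,H,B,C] q_used=2 → run E
t=19: queue=[E,F,G,H,B,C] q_used=3 → run E
t=20: queue=[F,G,H,B,C,E] q_used=0 → run F
t=21: queue=[F,G,H,B,C,E] q_used=1 → run F
t=22: queue=[F,G,H,B,C,E] q_used=2 → run F
t=23: queue=[F,G,H,B,C,E] q_used=3 → run F
t=24: queue=[G,H,B,C,E] q_used=0 → run G
t=25: queue=[G,H,B,C,E] q_used=1 → run G
t=26: queue=[H,B,C,E] q_used=0 → run H
t=27: queue=[H,B,C,E] q_used=1 → run H
t=28: queue=[H,B,C,E] q_used=2 → run H
t=29: queue=[H,B,C,E] q_used=3 → run H
t=30: queue=[B,C,E,H] q_used=0 → run B
t=31: queue=[B,C,E,H] q_used=1 → run B
t=32: queue=[B,C,E,H] q_used=2 → run B
t=33: queue=[B,C,E,H] q_used=3 → run B
t=34: queue=[C,E,H] q_used=0 → run C
t=35: queue=[C,E,H] q_used=1 → run C
t=36: queue=[C,E,H] q_used=2 → run C
t=37: queue=[C,E,H] q_used=3 → run C
t=38: queue=[E,H] q_used=0 → run E
t=39: queue=[H] q_used=0 → run H
t=40: queue=[H] q_used=1 → run H
t=41: queue=[H] q_used=2 → run H
t=42: (idle)
t=43: (idle)
t=44: (idle)
t=45: (idle)
t=46: (idle)
t=47: (idle)
t=48: (idle)
t=49: (idle)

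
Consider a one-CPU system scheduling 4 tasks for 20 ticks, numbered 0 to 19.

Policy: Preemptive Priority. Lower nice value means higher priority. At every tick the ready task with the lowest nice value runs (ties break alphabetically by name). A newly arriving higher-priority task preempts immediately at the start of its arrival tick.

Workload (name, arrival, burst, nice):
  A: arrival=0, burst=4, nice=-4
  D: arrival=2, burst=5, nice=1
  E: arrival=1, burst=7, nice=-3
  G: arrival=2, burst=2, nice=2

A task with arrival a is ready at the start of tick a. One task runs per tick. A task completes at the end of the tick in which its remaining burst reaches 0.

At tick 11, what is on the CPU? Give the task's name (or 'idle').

running at tick 11 = D

t=0: ready={A} → run A
t=1: ready={A,E} → run A
t=2: ready={A,D,E,G} → run A
t=3: ready={A,D,E,G} → run A
t=4: ready={D,E,G} → run E
t=5: ready={D,E,G} → run E
t=6: ready={D,E,G} → run E
t=7: ready={D,E,G} → run E
t=8: ready={D,E,G} → run E
t=9: ready={D,E,G} → run E
t=10: ready={D,E,G} → run E
t=11: ready={D,G} → run D
t=12: ready={D,G} → run D
t=13: ready={D,G} → run D
t=14: ready={D,G} → run D
t=15: ready={D,G} → run D
t=16: ready={G} → run G
t=17: ready={G} → run G
t=18: (idle)
t=19: (idle)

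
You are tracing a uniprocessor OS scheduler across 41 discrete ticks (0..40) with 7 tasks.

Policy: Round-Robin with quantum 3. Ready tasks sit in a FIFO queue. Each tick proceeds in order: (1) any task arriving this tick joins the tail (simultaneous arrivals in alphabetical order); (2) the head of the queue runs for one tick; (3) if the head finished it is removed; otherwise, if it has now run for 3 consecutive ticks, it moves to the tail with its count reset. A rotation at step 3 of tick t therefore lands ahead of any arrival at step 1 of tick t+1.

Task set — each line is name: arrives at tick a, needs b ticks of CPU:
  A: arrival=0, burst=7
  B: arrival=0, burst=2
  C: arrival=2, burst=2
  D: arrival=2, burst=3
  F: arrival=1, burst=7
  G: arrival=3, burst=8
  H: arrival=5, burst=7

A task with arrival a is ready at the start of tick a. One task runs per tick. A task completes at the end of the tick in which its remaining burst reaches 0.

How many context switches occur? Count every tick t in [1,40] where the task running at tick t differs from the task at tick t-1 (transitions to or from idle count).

context switches = 15

t=0: queue=[A,B] q_used=0 → run A
t=1: queue=[A,B,F] q_used=1 → run A
t=2: queue=[A,B,F,C,D] q_used=2 → run A
t=3: queue=[B,F,C,D,A,G] q_used=0 → run B
t=4: queue=[B,F,C,D,A,G] q_used=1 → run B
t=5: queue=[F,C,D,A,G,H] q_used=0 → run F
t=6: queue=[F,C,D,A,G,H] q_used=1 → run F
t=7: queue=[F,C,D,A,G,H] q_used=2 → run F
t=8: queue=[C,D,A,G,H,F] q_used=0 → run C
t=9: queue=[C,D,A,G,H,F] q_used=1 → run C
t=10: queue=[D,A,G,H,F] q_used=0 → run D
t=11: queue=[D,A,G,H,F] q_used=1 → run D
t=12: queue=[D,A,G,H,F] q_used=2 → run D
t=13: queue=[A,G,H,F] q_used=0 → run A
t=14: queue=[A,G,H,F] q_used=1 → run A
t=15: queue=[A,G,H,F] q_used=2 → run A
t=16: queue=[G,H,F,A] q_used=0 → run G
t=17: queue=[G,H,F,A] q_used=1 → run G
t=18: queue=[G,H,F,A] q_used=2 → run G
t=19: queue=[H,F,A,G] q_used=0 → run H
t=20: queue=[H,F,A,G] q_used=1 → run H
t=21: queue=[H,F,A,G] q_used=2 → run H
t=22: queue=[F,A,G,H] q_used=0 → run F
t=23: queue=[F,A,G,H] q_used=1 → run F
t=24: queue=[F,A,G,H] q_used=2 → run F
t=25: queue=[A,G,H,F] q_used=0 → run A
t=26: queue=[G,H,F] q_used=0 → run G
t=27: queue=[G,H,F] q_used=1 → run G
t=28: queue=[G,H,F] q_used=2 → run G
t=29: queue=[H,F,G] q_used=0 → run H
t=30: queue=[H,F,G] q_used=1 → run H
t=31: queue=[H,F,G] q_used=2 → run H
t=32: queue=[F,G,H] q_used=0 → run F
t=33: queue=[G,H] q_used=0 → run G
t=34: queue=[G,H] q_used=1 → run G
t=35: queue=[H] q_used=0 → run H
t=36: (idle)
t=37: (idle)
t=38: (idle)
t=39: (idle)
t=40: (idle)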